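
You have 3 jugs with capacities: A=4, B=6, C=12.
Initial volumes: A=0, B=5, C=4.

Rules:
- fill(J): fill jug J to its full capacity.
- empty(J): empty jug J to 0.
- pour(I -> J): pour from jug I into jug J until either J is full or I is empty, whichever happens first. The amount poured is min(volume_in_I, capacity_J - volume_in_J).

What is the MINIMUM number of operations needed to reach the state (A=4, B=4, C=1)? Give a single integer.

Answer: 4

Derivation:
BFS from (A=0, B=5, C=4). One shortest path:
  1. pour(B -> A) -> (A=4 B=1 C=4)
  2. pour(B -> C) -> (A=4 B=0 C=5)
  3. pour(A -> B) -> (A=0 B=4 C=5)
  4. pour(C -> A) -> (A=4 B=4 C=1)
Reached target in 4 moves.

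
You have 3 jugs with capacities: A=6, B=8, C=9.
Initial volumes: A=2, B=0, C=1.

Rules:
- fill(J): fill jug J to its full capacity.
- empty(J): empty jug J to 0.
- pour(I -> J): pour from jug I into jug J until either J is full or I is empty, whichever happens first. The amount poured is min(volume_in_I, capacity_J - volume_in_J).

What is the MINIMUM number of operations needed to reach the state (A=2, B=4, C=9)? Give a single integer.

Answer: 7

Derivation:
BFS from (A=2, B=0, C=1). One shortest path:
  1. pour(C -> B) -> (A=2 B=1 C=0)
  2. fill(C) -> (A=2 B=1 C=9)
  3. pour(C -> B) -> (A=2 B=8 C=2)
  4. pour(B -> A) -> (A=6 B=4 C=2)
  5. empty(A) -> (A=0 B=4 C=2)
  6. pour(C -> A) -> (A=2 B=4 C=0)
  7. fill(C) -> (A=2 B=4 C=9)
Reached target in 7 moves.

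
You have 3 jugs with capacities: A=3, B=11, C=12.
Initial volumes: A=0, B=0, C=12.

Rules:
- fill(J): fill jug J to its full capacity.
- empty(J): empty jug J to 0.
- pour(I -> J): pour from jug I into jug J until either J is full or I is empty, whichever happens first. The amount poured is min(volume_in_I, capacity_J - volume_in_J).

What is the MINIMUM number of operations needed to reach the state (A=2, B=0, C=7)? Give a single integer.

BFS from (A=0, B=0, C=12). One shortest path:
  1. pour(C -> B) -> (A=0 B=11 C=1)
  2. pour(B -> A) -> (A=3 B=8 C=1)
  3. empty(A) -> (A=0 B=8 C=1)
  4. pour(B -> A) -> (A=3 B=5 C=1)
  5. pour(A -> C) -> (A=0 B=5 C=4)
  6. pour(B -> A) -> (A=3 B=2 C=4)
  7. pour(A -> C) -> (A=0 B=2 C=7)
  8. pour(B -> A) -> (A=2 B=0 C=7)
Reached target in 8 moves.

Answer: 8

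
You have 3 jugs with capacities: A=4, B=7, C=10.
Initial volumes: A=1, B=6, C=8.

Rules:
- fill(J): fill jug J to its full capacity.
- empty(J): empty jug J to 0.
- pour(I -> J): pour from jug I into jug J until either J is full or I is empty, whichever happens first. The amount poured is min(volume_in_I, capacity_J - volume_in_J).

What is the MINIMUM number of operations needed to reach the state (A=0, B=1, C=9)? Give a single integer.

Answer: 4

Derivation:
BFS from (A=1, B=6, C=8). One shortest path:
  1. fill(C) -> (A=1 B=6 C=10)
  2. pour(C -> B) -> (A=1 B=7 C=9)
  3. empty(B) -> (A=1 B=0 C=9)
  4. pour(A -> B) -> (A=0 B=1 C=9)
Reached target in 4 moves.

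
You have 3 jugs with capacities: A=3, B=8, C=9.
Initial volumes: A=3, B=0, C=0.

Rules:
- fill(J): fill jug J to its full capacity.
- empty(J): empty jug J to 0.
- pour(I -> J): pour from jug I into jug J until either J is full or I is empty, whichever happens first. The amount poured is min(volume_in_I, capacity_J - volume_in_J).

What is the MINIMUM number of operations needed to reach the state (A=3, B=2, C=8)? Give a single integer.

Answer: 7

Derivation:
BFS from (A=3, B=0, C=0). One shortest path:
  1. empty(A) -> (A=0 B=0 C=0)
  2. fill(B) -> (A=0 B=8 C=0)
  3. pour(B -> C) -> (A=0 B=0 C=8)
  4. fill(B) -> (A=0 B=8 C=8)
  5. pour(B -> A) -> (A=3 B=5 C=8)
  6. empty(A) -> (A=0 B=5 C=8)
  7. pour(B -> A) -> (A=3 B=2 C=8)
Reached target in 7 moves.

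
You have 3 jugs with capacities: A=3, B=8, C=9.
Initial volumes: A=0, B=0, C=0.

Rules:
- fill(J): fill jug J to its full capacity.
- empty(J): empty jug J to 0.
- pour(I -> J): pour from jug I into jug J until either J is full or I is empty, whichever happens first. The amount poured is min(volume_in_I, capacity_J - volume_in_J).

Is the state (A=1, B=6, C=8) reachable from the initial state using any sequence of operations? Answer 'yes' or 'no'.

Answer: no

Derivation:
BFS explored all 248 reachable states.
Reachable set includes: (0,0,0), (0,0,1), (0,0,2), (0,0,3), (0,0,4), (0,0,5), (0,0,6), (0,0,7), (0,0,8), (0,0,9), (0,1,0), (0,1,1) ...
Target (A=1, B=6, C=8) not in reachable set → no.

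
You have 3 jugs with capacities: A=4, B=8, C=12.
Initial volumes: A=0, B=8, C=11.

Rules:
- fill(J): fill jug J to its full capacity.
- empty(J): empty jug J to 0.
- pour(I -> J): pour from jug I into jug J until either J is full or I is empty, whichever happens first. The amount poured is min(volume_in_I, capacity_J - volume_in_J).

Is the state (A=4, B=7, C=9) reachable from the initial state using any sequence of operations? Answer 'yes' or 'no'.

BFS explored all 68 reachable states.
Reachable set includes: (0,0,0), (0,0,3), (0,0,4), (0,0,7), (0,0,8), (0,0,11), (0,0,12), (0,3,0), (0,3,4), (0,3,8), (0,3,12), (0,4,0) ...
Target (A=4, B=7, C=9) not in reachable set → no.

Answer: no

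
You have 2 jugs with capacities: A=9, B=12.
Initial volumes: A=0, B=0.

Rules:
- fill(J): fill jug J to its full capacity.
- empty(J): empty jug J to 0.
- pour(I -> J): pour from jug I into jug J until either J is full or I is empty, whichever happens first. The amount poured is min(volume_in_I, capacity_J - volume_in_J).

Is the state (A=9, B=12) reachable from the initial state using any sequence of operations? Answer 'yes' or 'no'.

Answer: yes

Derivation:
BFS from (A=0, B=0):
  1. fill(A) -> (A=9 B=0)
  2. fill(B) -> (A=9 B=12)
Target reached → yes.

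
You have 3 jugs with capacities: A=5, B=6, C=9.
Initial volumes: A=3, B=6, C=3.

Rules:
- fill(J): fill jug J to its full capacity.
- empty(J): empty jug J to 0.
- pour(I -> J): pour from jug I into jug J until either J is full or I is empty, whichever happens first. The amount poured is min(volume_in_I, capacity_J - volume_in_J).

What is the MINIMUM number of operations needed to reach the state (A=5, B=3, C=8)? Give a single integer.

Answer: 5

Derivation:
BFS from (A=3, B=6, C=3). One shortest path:
  1. empty(B) -> (A=3 B=0 C=3)
  2. pour(A -> B) -> (A=0 B=3 C=3)
  3. fill(A) -> (A=5 B=3 C=3)
  4. pour(A -> C) -> (A=0 B=3 C=8)
  5. fill(A) -> (A=5 B=3 C=8)
Reached target in 5 moves.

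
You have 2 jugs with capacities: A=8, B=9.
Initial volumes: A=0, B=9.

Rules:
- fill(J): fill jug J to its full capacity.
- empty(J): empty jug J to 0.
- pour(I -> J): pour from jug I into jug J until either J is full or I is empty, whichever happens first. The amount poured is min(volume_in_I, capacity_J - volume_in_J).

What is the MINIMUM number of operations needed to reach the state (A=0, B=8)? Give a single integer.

Answer: 3

Derivation:
BFS from (A=0, B=9). One shortest path:
  1. fill(A) -> (A=8 B=9)
  2. empty(B) -> (A=8 B=0)
  3. pour(A -> B) -> (A=0 B=8)
Reached target in 3 moves.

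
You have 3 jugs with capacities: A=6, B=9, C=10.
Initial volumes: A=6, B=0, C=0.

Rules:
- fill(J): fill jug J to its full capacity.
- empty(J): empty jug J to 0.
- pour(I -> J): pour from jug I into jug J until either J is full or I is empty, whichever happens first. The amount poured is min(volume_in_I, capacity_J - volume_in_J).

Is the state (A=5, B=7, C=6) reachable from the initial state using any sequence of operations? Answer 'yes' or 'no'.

Answer: no

Derivation:
BFS explored all 410 reachable states.
Reachable set includes: (0,0,0), (0,0,1), (0,0,2), (0,0,3), (0,0,4), (0,0,5), (0,0,6), (0,0,7), (0,0,8), (0,0,9), (0,0,10), (0,1,0) ...
Target (A=5, B=7, C=6) not in reachable set → no.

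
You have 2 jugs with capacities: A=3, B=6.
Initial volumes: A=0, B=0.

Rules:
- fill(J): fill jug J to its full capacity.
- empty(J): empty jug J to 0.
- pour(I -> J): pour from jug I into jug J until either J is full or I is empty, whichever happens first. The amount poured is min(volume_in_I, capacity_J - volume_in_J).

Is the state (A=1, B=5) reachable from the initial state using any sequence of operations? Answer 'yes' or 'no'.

Answer: no

Derivation:
BFS explored all 6 reachable states.
Reachable set includes: (0,0), (0,3), (0,6), (3,0), (3,3), (3,6)
Target (A=1, B=5) not in reachable set → no.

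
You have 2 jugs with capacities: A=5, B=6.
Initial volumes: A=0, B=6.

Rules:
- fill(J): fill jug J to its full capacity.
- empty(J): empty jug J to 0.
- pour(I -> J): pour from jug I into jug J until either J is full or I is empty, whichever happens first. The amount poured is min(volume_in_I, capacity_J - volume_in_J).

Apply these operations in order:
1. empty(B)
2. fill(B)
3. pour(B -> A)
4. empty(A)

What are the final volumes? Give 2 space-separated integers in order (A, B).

Answer: 0 1

Derivation:
Step 1: empty(B) -> (A=0 B=0)
Step 2: fill(B) -> (A=0 B=6)
Step 3: pour(B -> A) -> (A=5 B=1)
Step 4: empty(A) -> (A=0 B=1)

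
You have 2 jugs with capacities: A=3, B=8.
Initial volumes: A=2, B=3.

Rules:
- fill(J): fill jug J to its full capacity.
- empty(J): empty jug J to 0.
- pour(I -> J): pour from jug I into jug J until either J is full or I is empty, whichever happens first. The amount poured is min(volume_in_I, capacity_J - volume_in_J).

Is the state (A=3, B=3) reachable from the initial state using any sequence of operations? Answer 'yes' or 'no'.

Answer: yes

Derivation:
BFS from (A=2, B=3):
  1. fill(A) -> (A=3 B=3)
Target reached → yes.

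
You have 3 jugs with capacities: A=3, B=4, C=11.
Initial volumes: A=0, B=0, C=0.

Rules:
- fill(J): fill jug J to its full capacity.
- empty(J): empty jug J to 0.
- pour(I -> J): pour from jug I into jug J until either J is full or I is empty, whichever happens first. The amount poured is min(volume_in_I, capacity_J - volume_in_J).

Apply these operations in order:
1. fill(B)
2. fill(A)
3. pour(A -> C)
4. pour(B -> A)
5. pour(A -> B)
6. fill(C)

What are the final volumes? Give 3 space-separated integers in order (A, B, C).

Answer: 0 4 11

Derivation:
Step 1: fill(B) -> (A=0 B=4 C=0)
Step 2: fill(A) -> (A=3 B=4 C=0)
Step 3: pour(A -> C) -> (A=0 B=4 C=3)
Step 4: pour(B -> A) -> (A=3 B=1 C=3)
Step 5: pour(A -> B) -> (A=0 B=4 C=3)
Step 6: fill(C) -> (A=0 B=4 C=11)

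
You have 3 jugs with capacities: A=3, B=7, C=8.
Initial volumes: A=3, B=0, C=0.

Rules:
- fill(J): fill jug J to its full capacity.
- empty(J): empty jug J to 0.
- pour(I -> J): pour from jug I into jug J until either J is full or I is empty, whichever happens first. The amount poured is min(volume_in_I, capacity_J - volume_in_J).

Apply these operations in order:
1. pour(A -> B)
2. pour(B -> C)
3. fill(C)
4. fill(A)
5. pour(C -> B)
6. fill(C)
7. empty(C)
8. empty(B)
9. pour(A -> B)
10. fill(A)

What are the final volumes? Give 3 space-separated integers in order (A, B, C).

Answer: 3 3 0

Derivation:
Step 1: pour(A -> B) -> (A=0 B=3 C=0)
Step 2: pour(B -> C) -> (A=0 B=0 C=3)
Step 3: fill(C) -> (A=0 B=0 C=8)
Step 4: fill(A) -> (A=3 B=0 C=8)
Step 5: pour(C -> B) -> (A=3 B=7 C=1)
Step 6: fill(C) -> (A=3 B=7 C=8)
Step 7: empty(C) -> (A=3 B=7 C=0)
Step 8: empty(B) -> (A=3 B=0 C=0)
Step 9: pour(A -> B) -> (A=0 B=3 C=0)
Step 10: fill(A) -> (A=3 B=3 C=0)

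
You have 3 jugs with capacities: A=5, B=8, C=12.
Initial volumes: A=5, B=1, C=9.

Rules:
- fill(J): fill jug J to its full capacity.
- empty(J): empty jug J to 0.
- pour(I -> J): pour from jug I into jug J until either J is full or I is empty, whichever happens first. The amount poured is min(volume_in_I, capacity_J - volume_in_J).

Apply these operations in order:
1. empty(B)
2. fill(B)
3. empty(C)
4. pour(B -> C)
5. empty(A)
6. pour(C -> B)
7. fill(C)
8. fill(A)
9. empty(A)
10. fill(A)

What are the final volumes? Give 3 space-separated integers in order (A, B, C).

Step 1: empty(B) -> (A=5 B=0 C=9)
Step 2: fill(B) -> (A=5 B=8 C=9)
Step 3: empty(C) -> (A=5 B=8 C=0)
Step 4: pour(B -> C) -> (A=5 B=0 C=8)
Step 5: empty(A) -> (A=0 B=0 C=8)
Step 6: pour(C -> B) -> (A=0 B=8 C=0)
Step 7: fill(C) -> (A=0 B=8 C=12)
Step 8: fill(A) -> (A=5 B=8 C=12)
Step 9: empty(A) -> (A=0 B=8 C=12)
Step 10: fill(A) -> (A=5 B=8 C=12)

Answer: 5 8 12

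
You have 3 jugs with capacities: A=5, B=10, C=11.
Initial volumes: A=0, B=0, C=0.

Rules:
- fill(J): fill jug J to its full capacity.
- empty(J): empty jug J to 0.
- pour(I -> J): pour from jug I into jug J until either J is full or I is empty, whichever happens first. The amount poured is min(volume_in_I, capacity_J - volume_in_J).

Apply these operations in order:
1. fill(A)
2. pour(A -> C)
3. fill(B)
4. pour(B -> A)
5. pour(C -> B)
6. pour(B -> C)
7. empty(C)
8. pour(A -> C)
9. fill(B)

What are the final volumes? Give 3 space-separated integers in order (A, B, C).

Step 1: fill(A) -> (A=5 B=0 C=0)
Step 2: pour(A -> C) -> (A=0 B=0 C=5)
Step 3: fill(B) -> (A=0 B=10 C=5)
Step 4: pour(B -> A) -> (A=5 B=5 C=5)
Step 5: pour(C -> B) -> (A=5 B=10 C=0)
Step 6: pour(B -> C) -> (A=5 B=0 C=10)
Step 7: empty(C) -> (A=5 B=0 C=0)
Step 8: pour(A -> C) -> (A=0 B=0 C=5)
Step 9: fill(B) -> (A=0 B=10 C=5)

Answer: 0 10 5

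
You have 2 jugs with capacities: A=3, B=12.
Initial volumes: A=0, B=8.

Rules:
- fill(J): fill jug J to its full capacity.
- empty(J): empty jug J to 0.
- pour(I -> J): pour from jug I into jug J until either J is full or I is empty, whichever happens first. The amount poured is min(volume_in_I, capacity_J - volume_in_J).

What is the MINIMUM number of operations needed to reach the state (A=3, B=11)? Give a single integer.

Answer: 3

Derivation:
BFS from (A=0, B=8). One shortest path:
  1. fill(A) -> (A=3 B=8)
  2. pour(A -> B) -> (A=0 B=11)
  3. fill(A) -> (A=3 B=11)
Reached target in 3 moves.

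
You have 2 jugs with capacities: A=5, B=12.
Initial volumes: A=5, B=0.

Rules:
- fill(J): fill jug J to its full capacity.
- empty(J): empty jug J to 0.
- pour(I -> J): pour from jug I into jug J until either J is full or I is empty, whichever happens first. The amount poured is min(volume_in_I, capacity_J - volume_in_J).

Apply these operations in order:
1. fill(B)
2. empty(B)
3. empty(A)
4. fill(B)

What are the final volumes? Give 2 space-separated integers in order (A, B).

Answer: 0 12

Derivation:
Step 1: fill(B) -> (A=5 B=12)
Step 2: empty(B) -> (A=5 B=0)
Step 3: empty(A) -> (A=0 B=0)
Step 4: fill(B) -> (A=0 B=12)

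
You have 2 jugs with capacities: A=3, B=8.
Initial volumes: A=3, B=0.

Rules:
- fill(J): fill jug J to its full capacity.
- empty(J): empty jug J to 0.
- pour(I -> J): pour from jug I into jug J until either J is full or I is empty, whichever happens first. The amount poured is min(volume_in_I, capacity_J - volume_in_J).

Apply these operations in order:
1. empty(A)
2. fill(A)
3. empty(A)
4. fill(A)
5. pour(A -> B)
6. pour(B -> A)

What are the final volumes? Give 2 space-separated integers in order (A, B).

Step 1: empty(A) -> (A=0 B=0)
Step 2: fill(A) -> (A=3 B=0)
Step 3: empty(A) -> (A=0 B=0)
Step 4: fill(A) -> (A=3 B=0)
Step 5: pour(A -> B) -> (A=0 B=3)
Step 6: pour(B -> A) -> (A=3 B=0)

Answer: 3 0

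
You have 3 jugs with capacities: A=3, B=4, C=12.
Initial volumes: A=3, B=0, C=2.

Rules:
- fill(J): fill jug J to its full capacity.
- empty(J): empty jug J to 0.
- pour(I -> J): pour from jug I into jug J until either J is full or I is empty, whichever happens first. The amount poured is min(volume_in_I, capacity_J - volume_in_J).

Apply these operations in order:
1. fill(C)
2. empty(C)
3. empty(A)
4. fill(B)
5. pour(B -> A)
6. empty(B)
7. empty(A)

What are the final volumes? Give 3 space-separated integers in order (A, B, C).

Step 1: fill(C) -> (A=3 B=0 C=12)
Step 2: empty(C) -> (A=3 B=0 C=0)
Step 3: empty(A) -> (A=0 B=0 C=0)
Step 4: fill(B) -> (A=0 B=4 C=0)
Step 5: pour(B -> A) -> (A=3 B=1 C=0)
Step 6: empty(B) -> (A=3 B=0 C=0)
Step 7: empty(A) -> (A=0 B=0 C=0)

Answer: 0 0 0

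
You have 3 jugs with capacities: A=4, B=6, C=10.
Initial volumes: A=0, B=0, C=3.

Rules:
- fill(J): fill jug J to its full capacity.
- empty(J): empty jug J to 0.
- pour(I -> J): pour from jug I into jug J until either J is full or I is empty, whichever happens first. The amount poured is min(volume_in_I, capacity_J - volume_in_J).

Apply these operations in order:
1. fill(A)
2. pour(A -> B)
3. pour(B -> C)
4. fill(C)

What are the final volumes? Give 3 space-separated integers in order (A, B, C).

Step 1: fill(A) -> (A=4 B=0 C=3)
Step 2: pour(A -> B) -> (A=0 B=4 C=3)
Step 3: pour(B -> C) -> (A=0 B=0 C=7)
Step 4: fill(C) -> (A=0 B=0 C=10)

Answer: 0 0 10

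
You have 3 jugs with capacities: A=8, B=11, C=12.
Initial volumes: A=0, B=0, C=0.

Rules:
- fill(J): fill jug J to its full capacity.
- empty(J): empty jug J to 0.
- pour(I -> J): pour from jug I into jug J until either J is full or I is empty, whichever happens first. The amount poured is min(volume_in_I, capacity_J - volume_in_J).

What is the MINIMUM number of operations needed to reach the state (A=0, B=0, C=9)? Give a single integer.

Answer: 5

Derivation:
BFS from (A=0, B=0, C=0). One shortest path:
  1. fill(A) -> (A=8 B=0 C=0)
  2. fill(C) -> (A=8 B=0 C=12)
  3. pour(A -> B) -> (A=0 B=8 C=12)
  4. pour(C -> B) -> (A=0 B=11 C=9)
  5. empty(B) -> (A=0 B=0 C=9)
Reached target in 5 moves.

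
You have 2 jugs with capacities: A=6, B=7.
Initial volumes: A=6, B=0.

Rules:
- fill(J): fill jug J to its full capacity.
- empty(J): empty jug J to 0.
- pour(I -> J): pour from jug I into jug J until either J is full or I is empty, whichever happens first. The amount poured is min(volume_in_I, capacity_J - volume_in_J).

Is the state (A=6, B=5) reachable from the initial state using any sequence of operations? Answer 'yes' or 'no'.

Answer: yes

Derivation:
BFS from (A=6, B=0):
  1. pour(A -> B) -> (A=0 B=6)
  2. fill(A) -> (A=6 B=6)
  3. pour(A -> B) -> (A=5 B=7)
  4. empty(B) -> (A=5 B=0)
  5. pour(A -> B) -> (A=0 B=5)
  6. fill(A) -> (A=6 B=5)
Target reached → yes.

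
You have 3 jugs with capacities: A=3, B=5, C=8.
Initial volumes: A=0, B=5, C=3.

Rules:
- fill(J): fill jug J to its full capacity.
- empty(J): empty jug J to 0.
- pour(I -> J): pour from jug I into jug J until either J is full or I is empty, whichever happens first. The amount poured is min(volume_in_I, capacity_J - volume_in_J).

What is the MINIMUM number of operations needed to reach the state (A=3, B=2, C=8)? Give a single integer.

Answer: 2

Derivation:
BFS from (A=0, B=5, C=3). One shortest path:
  1. fill(C) -> (A=0 B=5 C=8)
  2. pour(B -> A) -> (A=3 B=2 C=8)
Reached target in 2 moves.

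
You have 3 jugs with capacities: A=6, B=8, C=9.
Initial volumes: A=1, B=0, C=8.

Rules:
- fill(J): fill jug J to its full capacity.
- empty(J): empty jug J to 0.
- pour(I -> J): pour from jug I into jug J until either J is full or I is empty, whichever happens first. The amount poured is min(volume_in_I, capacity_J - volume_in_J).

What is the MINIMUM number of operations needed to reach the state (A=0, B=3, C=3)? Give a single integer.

Answer: 6

Derivation:
BFS from (A=1, B=0, C=8). One shortest path:
  1. fill(B) -> (A=1 B=8 C=8)
  2. fill(C) -> (A=1 B=8 C=9)
  3. pour(B -> A) -> (A=6 B=3 C=9)
  4. empty(A) -> (A=0 B=3 C=9)
  5. pour(C -> A) -> (A=6 B=3 C=3)
  6. empty(A) -> (A=0 B=3 C=3)
Reached target in 6 moves.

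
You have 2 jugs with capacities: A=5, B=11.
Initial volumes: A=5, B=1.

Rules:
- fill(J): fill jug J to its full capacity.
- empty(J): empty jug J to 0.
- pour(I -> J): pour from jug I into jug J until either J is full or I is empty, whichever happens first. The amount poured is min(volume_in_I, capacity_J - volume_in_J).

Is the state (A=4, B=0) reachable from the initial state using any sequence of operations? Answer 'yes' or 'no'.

BFS from (A=5, B=1):
  1. empty(B) -> (A=5 B=0)
  2. pour(A -> B) -> (A=0 B=5)
  3. fill(A) -> (A=5 B=5)
  4. pour(A -> B) -> (A=0 B=10)
  5. fill(A) -> (A=5 B=10)
  6. pour(A -> B) -> (A=4 B=11)
  7. empty(B) -> (A=4 B=0)
Target reached → yes.

Answer: yes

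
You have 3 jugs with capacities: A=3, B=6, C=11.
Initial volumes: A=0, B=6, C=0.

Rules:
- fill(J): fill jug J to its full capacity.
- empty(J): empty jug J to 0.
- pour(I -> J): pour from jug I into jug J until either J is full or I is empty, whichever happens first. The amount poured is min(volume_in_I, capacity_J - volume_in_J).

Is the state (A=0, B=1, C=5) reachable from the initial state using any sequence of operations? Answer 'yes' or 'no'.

Answer: yes

Derivation:
BFS from (A=0, B=6, C=0):
  1. pour(B -> C) -> (A=0 B=0 C=6)
  2. fill(B) -> (A=0 B=6 C=6)
  3. pour(B -> C) -> (A=0 B=1 C=11)
  4. pour(B -> A) -> (A=1 B=0 C=11)
  5. pour(C -> B) -> (A=1 B=6 C=5)
  6. empty(B) -> (A=1 B=0 C=5)
  7. pour(A -> B) -> (A=0 B=1 C=5)
Target reached → yes.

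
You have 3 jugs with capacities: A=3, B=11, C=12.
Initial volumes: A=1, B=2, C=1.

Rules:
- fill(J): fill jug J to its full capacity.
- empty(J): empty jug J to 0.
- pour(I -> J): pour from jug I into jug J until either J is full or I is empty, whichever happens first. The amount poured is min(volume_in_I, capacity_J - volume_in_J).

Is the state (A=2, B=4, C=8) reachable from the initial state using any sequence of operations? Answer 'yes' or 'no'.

Answer: no

Derivation:
BFS explored all 405 reachable states.
Reachable set includes: (0,0,0), (0,0,1), (0,0,2), (0,0,3), (0,0,4), (0,0,5), (0,0,6), (0,0,7), (0,0,8), (0,0,9), (0,0,10), (0,0,11) ...
Target (A=2, B=4, C=8) not in reachable set → no.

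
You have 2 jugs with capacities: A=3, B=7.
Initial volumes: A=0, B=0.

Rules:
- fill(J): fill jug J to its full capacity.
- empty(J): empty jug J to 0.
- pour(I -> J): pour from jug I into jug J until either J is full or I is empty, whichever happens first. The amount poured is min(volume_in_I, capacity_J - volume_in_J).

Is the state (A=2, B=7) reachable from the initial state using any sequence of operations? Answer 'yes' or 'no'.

BFS from (A=0, B=0):
  1. fill(A) -> (A=3 B=0)
  2. pour(A -> B) -> (A=0 B=3)
  3. fill(A) -> (A=3 B=3)
  4. pour(A -> B) -> (A=0 B=6)
  5. fill(A) -> (A=3 B=6)
  6. pour(A -> B) -> (A=2 B=7)
Target reached → yes.

Answer: yes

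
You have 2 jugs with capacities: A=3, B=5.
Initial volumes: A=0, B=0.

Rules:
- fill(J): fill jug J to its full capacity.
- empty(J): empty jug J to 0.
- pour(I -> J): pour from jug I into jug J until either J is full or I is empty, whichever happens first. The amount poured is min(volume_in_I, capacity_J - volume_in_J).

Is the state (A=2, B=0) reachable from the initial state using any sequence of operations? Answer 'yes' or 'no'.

BFS from (A=0, B=0):
  1. fill(B) -> (A=0 B=5)
  2. pour(B -> A) -> (A=3 B=2)
  3. empty(A) -> (A=0 B=2)
  4. pour(B -> A) -> (A=2 B=0)
Target reached → yes.

Answer: yes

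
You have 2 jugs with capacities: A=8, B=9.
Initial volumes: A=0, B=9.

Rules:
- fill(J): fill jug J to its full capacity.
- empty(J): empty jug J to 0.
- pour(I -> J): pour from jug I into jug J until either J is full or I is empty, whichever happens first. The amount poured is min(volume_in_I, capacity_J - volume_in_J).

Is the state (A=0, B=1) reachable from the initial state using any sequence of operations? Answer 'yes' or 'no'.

Answer: yes

Derivation:
BFS from (A=0, B=9):
  1. pour(B -> A) -> (A=8 B=1)
  2. empty(A) -> (A=0 B=1)
Target reached → yes.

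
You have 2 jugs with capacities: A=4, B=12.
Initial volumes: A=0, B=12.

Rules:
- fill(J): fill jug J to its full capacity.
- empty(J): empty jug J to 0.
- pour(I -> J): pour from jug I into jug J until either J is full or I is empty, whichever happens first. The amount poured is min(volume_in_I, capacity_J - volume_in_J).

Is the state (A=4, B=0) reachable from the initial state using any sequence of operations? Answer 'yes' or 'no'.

Answer: yes

Derivation:
BFS from (A=0, B=12):
  1. fill(A) -> (A=4 B=12)
  2. empty(B) -> (A=4 B=0)
Target reached → yes.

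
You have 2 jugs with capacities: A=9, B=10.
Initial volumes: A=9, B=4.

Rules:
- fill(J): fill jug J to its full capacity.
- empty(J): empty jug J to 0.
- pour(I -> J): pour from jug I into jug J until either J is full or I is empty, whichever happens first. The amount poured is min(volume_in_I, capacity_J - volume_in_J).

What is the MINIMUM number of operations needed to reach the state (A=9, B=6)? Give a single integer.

Answer: 8

Derivation:
BFS from (A=9, B=4). One shortest path:
  1. empty(A) -> (A=0 B=4)
  2. pour(B -> A) -> (A=4 B=0)
  3. fill(B) -> (A=4 B=10)
  4. pour(B -> A) -> (A=9 B=5)
  5. empty(A) -> (A=0 B=5)
  6. pour(B -> A) -> (A=5 B=0)
  7. fill(B) -> (A=5 B=10)
  8. pour(B -> A) -> (A=9 B=6)
Reached target in 8 moves.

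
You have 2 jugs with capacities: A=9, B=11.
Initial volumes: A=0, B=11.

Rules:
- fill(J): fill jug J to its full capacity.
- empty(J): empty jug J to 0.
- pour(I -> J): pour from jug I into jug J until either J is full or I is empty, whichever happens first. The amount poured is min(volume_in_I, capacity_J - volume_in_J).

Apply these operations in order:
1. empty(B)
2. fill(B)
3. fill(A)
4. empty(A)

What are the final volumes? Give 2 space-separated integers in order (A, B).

Answer: 0 11

Derivation:
Step 1: empty(B) -> (A=0 B=0)
Step 2: fill(B) -> (A=0 B=11)
Step 3: fill(A) -> (A=9 B=11)
Step 4: empty(A) -> (A=0 B=11)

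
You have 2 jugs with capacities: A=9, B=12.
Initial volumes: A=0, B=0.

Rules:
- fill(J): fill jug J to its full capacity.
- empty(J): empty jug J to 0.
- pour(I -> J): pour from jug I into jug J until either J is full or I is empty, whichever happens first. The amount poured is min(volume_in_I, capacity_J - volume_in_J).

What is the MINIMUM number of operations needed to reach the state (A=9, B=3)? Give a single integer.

Answer: 2

Derivation:
BFS from (A=0, B=0). One shortest path:
  1. fill(B) -> (A=0 B=12)
  2. pour(B -> A) -> (A=9 B=3)
Reached target in 2 moves.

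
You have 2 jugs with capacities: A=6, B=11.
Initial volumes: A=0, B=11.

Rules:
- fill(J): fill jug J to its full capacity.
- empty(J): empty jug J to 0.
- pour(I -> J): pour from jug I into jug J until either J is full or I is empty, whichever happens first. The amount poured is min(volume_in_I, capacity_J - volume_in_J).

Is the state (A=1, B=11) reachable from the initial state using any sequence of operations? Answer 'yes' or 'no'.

BFS from (A=0, B=11):
  1. fill(A) -> (A=6 B=11)
  2. empty(B) -> (A=6 B=0)
  3. pour(A -> B) -> (A=0 B=6)
  4. fill(A) -> (A=6 B=6)
  5. pour(A -> B) -> (A=1 B=11)
Target reached → yes.

Answer: yes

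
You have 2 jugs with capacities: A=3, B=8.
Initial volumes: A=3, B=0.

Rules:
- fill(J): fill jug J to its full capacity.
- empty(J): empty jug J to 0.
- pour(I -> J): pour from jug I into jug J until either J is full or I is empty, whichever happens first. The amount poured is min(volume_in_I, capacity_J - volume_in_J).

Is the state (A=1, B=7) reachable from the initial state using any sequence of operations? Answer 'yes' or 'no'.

Answer: no

Derivation:
BFS explored all 22 reachable states.
Reachable set includes: (0,0), (0,1), (0,2), (0,3), (0,4), (0,5), (0,6), (0,7), (0,8), (1,0), (1,8), (2,0) ...
Target (A=1, B=7) not in reachable set → no.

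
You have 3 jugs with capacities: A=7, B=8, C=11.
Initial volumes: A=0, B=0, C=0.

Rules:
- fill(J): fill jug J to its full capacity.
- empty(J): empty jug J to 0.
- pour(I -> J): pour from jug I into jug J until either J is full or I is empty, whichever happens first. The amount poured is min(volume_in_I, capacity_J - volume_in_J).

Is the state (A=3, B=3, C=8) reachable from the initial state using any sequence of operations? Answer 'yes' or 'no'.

BFS explored all 444 reachable states.
Reachable set includes: (0,0,0), (0,0,1), (0,0,2), (0,0,3), (0,0,4), (0,0,5), (0,0,6), (0,0,7), (0,0,8), (0,0,9), (0,0,10), (0,0,11) ...
Target (A=3, B=3, C=8) not in reachable set → no.

Answer: no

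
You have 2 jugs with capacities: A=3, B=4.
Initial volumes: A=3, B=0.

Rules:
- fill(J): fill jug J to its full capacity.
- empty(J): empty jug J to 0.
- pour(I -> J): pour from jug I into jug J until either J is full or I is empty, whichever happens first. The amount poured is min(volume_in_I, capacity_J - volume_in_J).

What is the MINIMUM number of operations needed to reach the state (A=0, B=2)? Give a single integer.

BFS from (A=3, B=0). One shortest path:
  1. pour(A -> B) -> (A=0 B=3)
  2. fill(A) -> (A=3 B=3)
  3. pour(A -> B) -> (A=2 B=4)
  4. empty(B) -> (A=2 B=0)
  5. pour(A -> B) -> (A=0 B=2)
Reached target in 5 moves.

Answer: 5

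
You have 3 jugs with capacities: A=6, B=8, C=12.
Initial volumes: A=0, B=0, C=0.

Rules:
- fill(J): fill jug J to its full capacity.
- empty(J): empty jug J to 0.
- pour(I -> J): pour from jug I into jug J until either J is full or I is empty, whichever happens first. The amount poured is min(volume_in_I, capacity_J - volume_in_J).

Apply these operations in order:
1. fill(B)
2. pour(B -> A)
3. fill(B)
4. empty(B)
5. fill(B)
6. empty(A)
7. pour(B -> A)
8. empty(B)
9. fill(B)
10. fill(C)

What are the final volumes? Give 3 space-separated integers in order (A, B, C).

Step 1: fill(B) -> (A=0 B=8 C=0)
Step 2: pour(B -> A) -> (A=6 B=2 C=0)
Step 3: fill(B) -> (A=6 B=8 C=0)
Step 4: empty(B) -> (A=6 B=0 C=0)
Step 5: fill(B) -> (A=6 B=8 C=0)
Step 6: empty(A) -> (A=0 B=8 C=0)
Step 7: pour(B -> A) -> (A=6 B=2 C=0)
Step 8: empty(B) -> (A=6 B=0 C=0)
Step 9: fill(B) -> (A=6 B=8 C=0)
Step 10: fill(C) -> (A=6 B=8 C=12)

Answer: 6 8 12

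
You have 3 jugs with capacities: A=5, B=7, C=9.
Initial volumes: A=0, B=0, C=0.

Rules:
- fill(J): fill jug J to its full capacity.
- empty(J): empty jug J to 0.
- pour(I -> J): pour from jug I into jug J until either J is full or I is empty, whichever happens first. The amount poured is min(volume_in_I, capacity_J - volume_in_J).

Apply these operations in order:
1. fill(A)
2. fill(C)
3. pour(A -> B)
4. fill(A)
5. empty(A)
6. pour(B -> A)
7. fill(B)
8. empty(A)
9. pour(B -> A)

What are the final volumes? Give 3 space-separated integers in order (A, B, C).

Answer: 5 2 9

Derivation:
Step 1: fill(A) -> (A=5 B=0 C=0)
Step 2: fill(C) -> (A=5 B=0 C=9)
Step 3: pour(A -> B) -> (A=0 B=5 C=9)
Step 4: fill(A) -> (A=5 B=5 C=9)
Step 5: empty(A) -> (A=0 B=5 C=9)
Step 6: pour(B -> A) -> (A=5 B=0 C=9)
Step 7: fill(B) -> (A=5 B=7 C=9)
Step 8: empty(A) -> (A=0 B=7 C=9)
Step 9: pour(B -> A) -> (A=5 B=2 C=9)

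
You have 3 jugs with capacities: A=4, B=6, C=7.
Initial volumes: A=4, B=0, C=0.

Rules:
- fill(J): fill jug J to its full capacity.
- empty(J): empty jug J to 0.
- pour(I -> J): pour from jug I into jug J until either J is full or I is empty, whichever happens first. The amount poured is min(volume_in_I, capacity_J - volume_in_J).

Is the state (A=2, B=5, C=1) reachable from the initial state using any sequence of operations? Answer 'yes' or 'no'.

Answer: no

Derivation:
BFS explored all 190 reachable states.
Reachable set includes: (0,0,0), (0,0,1), (0,0,2), (0,0,3), (0,0,4), (0,0,5), (0,0,6), (0,0,7), (0,1,0), (0,1,1), (0,1,2), (0,1,3) ...
Target (A=2, B=5, C=1) not in reachable set → no.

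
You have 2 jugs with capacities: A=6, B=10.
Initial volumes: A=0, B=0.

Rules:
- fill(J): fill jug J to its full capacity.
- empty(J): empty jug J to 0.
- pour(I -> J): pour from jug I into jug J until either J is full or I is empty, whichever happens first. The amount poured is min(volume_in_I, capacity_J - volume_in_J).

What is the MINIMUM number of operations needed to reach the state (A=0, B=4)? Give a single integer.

Answer: 3

Derivation:
BFS from (A=0, B=0). One shortest path:
  1. fill(B) -> (A=0 B=10)
  2. pour(B -> A) -> (A=6 B=4)
  3. empty(A) -> (A=0 B=4)
Reached target in 3 moves.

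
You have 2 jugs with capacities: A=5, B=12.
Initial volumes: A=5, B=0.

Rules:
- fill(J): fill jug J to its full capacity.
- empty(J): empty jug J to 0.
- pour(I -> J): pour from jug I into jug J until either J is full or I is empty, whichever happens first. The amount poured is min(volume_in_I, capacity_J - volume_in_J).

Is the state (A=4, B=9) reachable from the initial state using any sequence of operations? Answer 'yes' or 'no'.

Answer: no

Derivation:
BFS explored all 34 reachable states.
Reachable set includes: (0,0), (0,1), (0,2), (0,3), (0,4), (0,5), (0,6), (0,7), (0,8), (0,9), (0,10), (0,11) ...
Target (A=4, B=9) not in reachable set → no.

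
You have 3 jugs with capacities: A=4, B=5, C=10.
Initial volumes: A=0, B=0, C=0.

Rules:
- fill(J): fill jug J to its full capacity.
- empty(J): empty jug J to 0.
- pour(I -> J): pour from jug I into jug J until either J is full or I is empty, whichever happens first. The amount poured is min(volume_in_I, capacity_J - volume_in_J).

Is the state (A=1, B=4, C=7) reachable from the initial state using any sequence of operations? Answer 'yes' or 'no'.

BFS explored all 222 reachable states.
Reachable set includes: (0,0,0), (0,0,1), (0,0,2), (0,0,3), (0,0,4), (0,0,5), (0,0,6), (0,0,7), (0,0,8), (0,0,9), (0,0,10), (0,1,0) ...
Target (A=1, B=4, C=7) not in reachable set → no.

Answer: no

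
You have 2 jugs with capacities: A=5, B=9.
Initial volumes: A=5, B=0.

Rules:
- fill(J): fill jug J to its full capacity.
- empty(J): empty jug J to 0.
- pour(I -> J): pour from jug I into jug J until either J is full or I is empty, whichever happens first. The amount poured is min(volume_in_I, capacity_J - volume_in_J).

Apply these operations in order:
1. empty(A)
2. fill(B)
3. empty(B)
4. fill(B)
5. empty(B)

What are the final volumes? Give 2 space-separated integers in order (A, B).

Answer: 0 0

Derivation:
Step 1: empty(A) -> (A=0 B=0)
Step 2: fill(B) -> (A=0 B=9)
Step 3: empty(B) -> (A=0 B=0)
Step 4: fill(B) -> (A=0 B=9)
Step 5: empty(B) -> (A=0 B=0)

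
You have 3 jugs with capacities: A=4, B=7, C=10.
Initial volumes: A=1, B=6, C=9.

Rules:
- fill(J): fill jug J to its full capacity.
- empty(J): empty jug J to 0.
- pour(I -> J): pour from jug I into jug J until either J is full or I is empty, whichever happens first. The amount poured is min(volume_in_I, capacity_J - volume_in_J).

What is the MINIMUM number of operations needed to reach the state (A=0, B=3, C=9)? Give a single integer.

Answer: 2

Derivation:
BFS from (A=1, B=6, C=9). One shortest path:
  1. pour(B -> A) -> (A=4 B=3 C=9)
  2. empty(A) -> (A=0 B=3 C=9)
Reached target in 2 moves.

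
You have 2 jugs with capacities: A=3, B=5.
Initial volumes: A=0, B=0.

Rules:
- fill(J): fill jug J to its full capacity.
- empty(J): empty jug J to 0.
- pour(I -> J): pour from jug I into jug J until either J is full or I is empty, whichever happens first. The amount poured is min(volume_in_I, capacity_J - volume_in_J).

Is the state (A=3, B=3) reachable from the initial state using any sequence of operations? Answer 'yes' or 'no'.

Answer: yes

Derivation:
BFS from (A=0, B=0):
  1. fill(A) -> (A=3 B=0)
  2. pour(A -> B) -> (A=0 B=3)
  3. fill(A) -> (A=3 B=3)
Target reached → yes.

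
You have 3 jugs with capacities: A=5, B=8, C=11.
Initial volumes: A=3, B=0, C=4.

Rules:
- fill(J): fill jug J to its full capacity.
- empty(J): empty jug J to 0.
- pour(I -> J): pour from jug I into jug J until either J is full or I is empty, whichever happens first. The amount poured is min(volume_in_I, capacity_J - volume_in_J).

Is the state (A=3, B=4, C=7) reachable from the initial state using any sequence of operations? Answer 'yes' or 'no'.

BFS explored all 368 reachable states.
Reachable set includes: (0,0,0), (0,0,1), (0,0,2), (0,0,3), (0,0,4), (0,0,5), (0,0,6), (0,0,7), (0,0,8), (0,0,9), (0,0,10), (0,0,11) ...
Target (A=3, B=4, C=7) not in reachable set → no.

Answer: no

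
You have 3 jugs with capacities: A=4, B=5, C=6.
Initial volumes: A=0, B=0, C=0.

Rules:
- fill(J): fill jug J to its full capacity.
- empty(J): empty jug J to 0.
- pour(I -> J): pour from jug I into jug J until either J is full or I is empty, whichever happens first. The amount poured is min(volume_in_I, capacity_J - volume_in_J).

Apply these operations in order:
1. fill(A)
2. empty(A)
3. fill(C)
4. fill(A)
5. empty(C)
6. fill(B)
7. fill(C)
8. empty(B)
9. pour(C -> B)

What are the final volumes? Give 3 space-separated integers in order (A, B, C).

Answer: 4 5 1

Derivation:
Step 1: fill(A) -> (A=4 B=0 C=0)
Step 2: empty(A) -> (A=0 B=0 C=0)
Step 3: fill(C) -> (A=0 B=0 C=6)
Step 4: fill(A) -> (A=4 B=0 C=6)
Step 5: empty(C) -> (A=4 B=0 C=0)
Step 6: fill(B) -> (A=4 B=5 C=0)
Step 7: fill(C) -> (A=4 B=5 C=6)
Step 8: empty(B) -> (A=4 B=0 C=6)
Step 9: pour(C -> B) -> (A=4 B=5 C=1)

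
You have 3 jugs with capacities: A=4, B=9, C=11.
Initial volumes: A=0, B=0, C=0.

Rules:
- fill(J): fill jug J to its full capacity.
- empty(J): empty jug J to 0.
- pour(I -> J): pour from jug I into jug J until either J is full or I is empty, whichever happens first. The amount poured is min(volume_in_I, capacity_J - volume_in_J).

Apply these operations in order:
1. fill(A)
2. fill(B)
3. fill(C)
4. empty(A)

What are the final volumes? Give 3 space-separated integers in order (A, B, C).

Answer: 0 9 11

Derivation:
Step 1: fill(A) -> (A=4 B=0 C=0)
Step 2: fill(B) -> (A=4 B=9 C=0)
Step 3: fill(C) -> (A=4 B=9 C=11)
Step 4: empty(A) -> (A=0 B=9 C=11)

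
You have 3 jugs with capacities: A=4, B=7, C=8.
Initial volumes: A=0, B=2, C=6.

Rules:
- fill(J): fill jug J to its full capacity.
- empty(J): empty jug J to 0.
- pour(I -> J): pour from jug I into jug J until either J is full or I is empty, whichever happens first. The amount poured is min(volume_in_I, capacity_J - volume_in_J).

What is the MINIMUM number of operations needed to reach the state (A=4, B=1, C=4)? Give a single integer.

BFS from (A=0, B=2, C=6). One shortest path:
  1. fill(B) -> (A=0 B=7 C=6)
  2. pour(B -> A) -> (A=4 B=3 C=6)
  3. empty(A) -> (A=0 B=3 C=6)
  4. pour(B -> C) -> (A=0 B=1 C=8)
  5. pour(C -> A) -> (A=4 B=1 C=4)
Reached target in 5 moves.

Answer: 5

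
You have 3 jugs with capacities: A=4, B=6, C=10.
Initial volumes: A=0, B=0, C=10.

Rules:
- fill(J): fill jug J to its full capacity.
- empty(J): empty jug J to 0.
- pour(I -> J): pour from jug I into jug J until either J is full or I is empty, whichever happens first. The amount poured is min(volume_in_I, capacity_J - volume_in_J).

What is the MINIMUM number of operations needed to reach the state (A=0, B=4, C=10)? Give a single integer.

Answer: 2

Derivation:
BFS from (A=0, B=0, C=10). One shortest path:
  1. fill(A) -> (A=4 B=0 C=10)
  2. pour(A -> B) -> (A=0 B=4 C=10)
Reached target in 2 moves.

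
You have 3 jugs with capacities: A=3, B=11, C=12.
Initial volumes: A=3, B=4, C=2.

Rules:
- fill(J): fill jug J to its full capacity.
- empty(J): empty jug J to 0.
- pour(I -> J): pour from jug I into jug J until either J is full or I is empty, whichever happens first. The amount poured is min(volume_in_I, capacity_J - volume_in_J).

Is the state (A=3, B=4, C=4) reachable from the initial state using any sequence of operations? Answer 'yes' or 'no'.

BFS from (A=3, B=4, C=2):
  1. empty(A) -> (A=0 B=4 C=2)
  2. pour(C -> A) -> (A=2 B=4 C=0)
  3. pour(B -> C) -> (A=2 B=0 C=4)
  4. fill(B) -> (A=2 B=11 C=4)
  5. pour(B -> A) -> (A=3 B=10 C=4)
  6. empty(A) -> (A=0 B=10 C=4)
  7. pour(B -> A) -> (A=3 B=7 C=4)
  8. empty(A) -> (A=0 B=7 C=4)
  9. pour(B -> A) -> (A=3 B=4 C=4)
Target reached → yes.

Answer: yes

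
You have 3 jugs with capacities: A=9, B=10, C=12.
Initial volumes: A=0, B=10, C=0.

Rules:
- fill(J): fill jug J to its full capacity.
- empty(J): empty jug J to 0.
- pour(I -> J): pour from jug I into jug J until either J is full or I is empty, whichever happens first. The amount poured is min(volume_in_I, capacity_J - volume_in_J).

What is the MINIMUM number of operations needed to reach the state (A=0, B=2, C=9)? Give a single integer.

Answer: 6

Derivation:
BFS from (A=0, B=10, C=0). One shortest path:
  1. pour(B -> A) -> (A=9 B=1 C=0)
  2. empty(A) -> (A=0 B=1 C=0)
  3. pour(B -> A) -> (A=1 B=0 C=0)
  4. fill(B) -> (A=1 B=10 C=0)
  5. pour(B -> A) -> (A=9 B=2 C=0)
  6. pour(A -> C) -> (A=0 B=2 C=9)
Reached target in 6 moves.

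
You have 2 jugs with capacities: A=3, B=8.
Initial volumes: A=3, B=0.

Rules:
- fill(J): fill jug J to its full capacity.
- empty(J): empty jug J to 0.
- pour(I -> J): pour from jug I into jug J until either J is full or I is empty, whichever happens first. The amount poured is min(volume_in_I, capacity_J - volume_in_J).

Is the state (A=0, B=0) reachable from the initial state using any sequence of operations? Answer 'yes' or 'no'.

Answer: yes

Derivation:
BFS from (A=3, B=0):
  1. empty(A) -> (A=0 B=0)
Target reached → yes.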